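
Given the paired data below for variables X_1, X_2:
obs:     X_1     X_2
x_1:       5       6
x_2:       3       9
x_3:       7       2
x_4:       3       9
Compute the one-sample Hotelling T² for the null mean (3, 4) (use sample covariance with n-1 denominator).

Step 1 — sample mean vector:
  mean(X_1) = (5 + 3 + 7 + 3) / 4 = 18/4 = 4.5
  mean(X_2) = (6 + 9 + 2 + 9) / 4 = 26/4 = 6.5
  x̄ = (4.5, 6.5),  deviation x̄ - mu_0 = (4.5, 6.5) - (3, 4) = (1.5, 2.5).

Step 2 — sample covariance matrix, S[i,j] = (1/(n-1)) · Σ_k (x_{k,i} - mean_i) · (x_{k,j} - mean_j), divisor n-1 = 3:
  S[X_1,X_1] = ((0.5)·(0.5) + (-1.5)·(-1.5) + (2.5)·(2.5) + (-1.5)·(-1.5)) / 3 = 11/3 = 3.6667
  S[X_1,X_2] = ((0.5)·(-0.5) + (-1.5)·(2.5) + (2.5)·(-4.5) + (-1.5)·(2.5)) / 3 = -19/3 = -6.3333
  S[X_2,X_2] = ((-0.5)·(-0.5) + (2.5)·(2.5) + (-4.5)·(-4.5) + (2.5)·(2.5)) / 3 = 33/3 = 11
  S = [[3.6667, -6.3333],
 [-6.3333, 11]].

Step 3 — invert S. det(S) = 3.6667·11 - (-6.3333)² = 0.2222.
  S^{-1} = (1/det) · [[d, -b], [-b, a]] = [[49.5, 28.5],
 [28.5, 16.5]].

Step 4 — quadratic form (x̄ - mu_0)^T · S^{-1} · (x̄ - mu_0):
  S^{-1} · (x̄ - mu_0) = (145.5, 84),
  (x̄ - mu_0)^T · [...] = (1.5)·(145.5) + (2.5)·(84) = 428.25.

Step 5 — scale by n: T² = 4 · 428.25 = 1713.

T² ≈ 1713


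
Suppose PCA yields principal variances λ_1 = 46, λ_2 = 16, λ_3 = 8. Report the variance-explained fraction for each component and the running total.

Step 1 — total variance = trace(Sigma) = Σ λ_i = 46 + 16 + 8 = 70.

Step 2 — fraction explained by component i = λ_i / Σ λ:
  PC1: 46/70 = 0.6571
  PC2: 16/70 = 0.2286
  PC3: 8/70 = 0.1143

Step 3 — cumulative fraction after k components = (λ_1 + ... + λ_k) / Σ λ:
  k = 1: 46/70 = 0.6571
  k = 2: (46 + 16)/70 = 62/70 = 0.8857
  k = 3: (46 + 16 + 8)/70 = 70/70 = 1

Summary (fraction, with percent):

explained: PC1 0.6571 (65.71%), PC2 0.2286 (22.86%), PC3 0.1143 (11.43%);  cumulative: 0.6571, 0.8857, 1


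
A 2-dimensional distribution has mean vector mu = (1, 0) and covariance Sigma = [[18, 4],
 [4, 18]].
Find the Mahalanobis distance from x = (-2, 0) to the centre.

Step 1 — centre the observation: (x - mu) = (-3, 0).

Step 2 — invert Sigma. det(Sigma) = 18·18 - (4)² = 308.
  Sigma^{-1} = (1/det) · [[d, -b], [-b, a]] = [[0.0584, -0.013],
 [-0.013, 0.0584]].

Step 3 — form the quadratic (x - mu)^T · Sigma^{-1} · (x - mu):
  Sigma^{-1} · (x - mu) = (-0.1753, 0.039).
  (x - mu)^T · [Sigma^{-1} · (x - mu)] = (-3)·(-0.1753) + (0)·(0.039) = 0.526.

Step 4 — take square root: d = √(0.526) ≈ 0.7252.

d(x, mu) = √(0.526) ≈ 0.7252


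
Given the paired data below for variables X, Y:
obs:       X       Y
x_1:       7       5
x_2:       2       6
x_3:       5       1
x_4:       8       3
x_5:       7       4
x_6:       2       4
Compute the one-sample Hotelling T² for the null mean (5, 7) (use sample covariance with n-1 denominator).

Step 1 — sample mean vector:
  mean(X) = (7 + 2 + 5 + 8 + 7 + 2) / 6 = 31/6 = 5.1667
  mean(Y) = (5 + 6 + 1 + 3 + 4 + 4) / 6 = 23/6 = 3.8333
  x̄ = (5.1667, 3.8333),  deviation x̄ - mu_0 = (5.1667, 3.8333) - (5, 7) = (0.1667, -3.1667).

Step 2 — sample covariance matrix, S[i,j] = (1/(n-1)) · Σ_k (x_{k,i} - mean_i) · (x_{k,j} - mean_j), divisor n-1 = 5:
  S[X,X] = ((1.8333)·(1.8333) + (-3.1667)·(-3.1667) + (-0.1667)·(-0.1667) + (2.8333)·(2.8333) + (1.8333)·(1.8333) + (-3.1667)·(-3.1667)) / 5 = 34.8333/5 = 6.9667
  S[X,Y] = ((1.8333)·(1.1667) + (-3.1667)·(2.1667) + (-0.1667)·(-2.8333) + (2.8333)·(-0.8333) + (1.8333)·(0.1667) + (-3.1667)·(0.1667)) / 5 = -6.8333/5 = -1.3667
  S[Y,Y] = ((1.1667)·(1.1667) + (2.1667)·(2.1667) + (-2.8333)·(-2.8333) + (-0.8333)·(-0.8333) + (0.1667)·(0.1667) + (0.1667)·(0.1667)) / 5 = 14.8333/5 = 2.9667
  S = [[6.9667, -1.3667],
 [-1.3667, 2.9667]].

Step 3 — invert S. det(S) = 6.9667·2.9667 - (-1.3667)² = 18.8.
  S^{-1} = (1/det) · [[d, -b], [-b, a]] = [[0.1578, 0.0727],
 [0.0727, 0.3706]].

Step 4 — quadratic form (x̄ - mu_0)^T · S^{-1} · (x̄ - mu_0):
  S^{-1} · (x̄ - mu_0) = (-0.2039, -1.1613),
  (x̄ - mu_0)^T · [...] = (0.1667)·(-0.2039) + (-3.1667)·(-1.1613) = 3.6436.

Step 5 — scale by n: T² = 6 · 3.6436 = 21.8617.

T² ≈ 21.8617


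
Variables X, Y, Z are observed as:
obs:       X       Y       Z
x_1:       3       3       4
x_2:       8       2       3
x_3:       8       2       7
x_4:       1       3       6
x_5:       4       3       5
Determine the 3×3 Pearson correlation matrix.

Step 1 — column means:
  mean(X) = (3 + 8 + 8 + 1 + 4) / 5 = 24/5 = 4.8
  mean(Y) = (3 + 2 + 2 + 3 + 3) / 5 = 13/5 = 2.6
  mean(Z) = (4 + 3 + 7 + 6 + 5) / 5 = 25/5 = 5

Step 2 — sample variances and covariances s[i,j] = (1/(n-1)) · Σ_k (x_{k,i} - mean_i) · (x_{k,j} - mean_j), with n-1 = 4:
  s[X,X] = ((-1.8)·(-1.8) + (3.2)·(3.2) + (3.2)·(3.2) + (-3.8)·(-3.8) + (-0.8)·(-0.8)) / 4 = 38.8/4 = 9.7
  s[X,Y] = ((-1.8)·(0.4) + (3.2)·(-0.6) + (3.2)·(-0.6) + (-3.8)·(0.4) + (-0.8)·(0.4)) / 4 = -6.4/4 = -1.6
  s[X,Z] = ((-1.8)·(-1) + (3.2)·(-2) + (3.2)·(2) + (-3.8)·(1) + (-0.8)·(0)) / 4 = -2/4 = -0.5
  s[Y,Y] = ((0.4)·(0.4) + (-0.6)·(-0.6) + (-0.6)·(-0.6) + (0.4)·(0.4) + (0.4)·(0.4)) / 4 = 1.2/4 = 0.3
  s[Y,Z] = ((0.4)·(-1) + (-0.6)·(-2) + (-0.6)·(2) + (0.4)·(1) + (0.4)·(0)) / 4 = 0/4 = 0
  s[Z,Z] = ((-1)·(-1) + (-2)·(-2) + (2)·(2) + (1)·(1) + (0)·(0)) / 4 = 10/4 = 2.5
  Sample standard deviations s_i = √(s[i,i]):
  s(X) = √(9.7) = 3.1145
  s(Y) = √(0.3) = 0.5477
  s(Z) = √(2.5) = 1.5811

Step 3 — r_{ij} = s_{ij} / (s_i · s_j):
  r[X,X] = 1 (diagonal).
  r[X,Y] = -1.6 / (3.1145 · 0.5477) = -1.6 / 1.7059 = -0.9379
  r[X,Z] = -0.5 / (3.1145 · 1.5811) = -0.5 / 4.9244 = -0.1015
  r[Y,Y] = 1 (diagonal).
  r[Y,Z] = 0 / (0.5477 · 1.5811) = 0 / 0.866 = 0
  r[Z,Z] = 1 (diagonal).

R is symmetric with unit diagonal. Assembling:

R = [[1, -0.9379, -0.1015],
 [-0.9379, 1, 0],
 [-0.1015, 0, 1]]


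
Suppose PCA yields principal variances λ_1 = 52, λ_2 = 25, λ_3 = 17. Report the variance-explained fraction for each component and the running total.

Step 1 — total variance = trace(Sigma) = Σ λ_i = 52 + 25 + 17 = 94.

Step 2 — fraction explained by component i = λ_i / Σ λ:
  PC1: 52/94 = 0.5532
  PC2: 25/94 = 0.266
  PC3: 17/94 = 0.1809

Step 3 — cumulative fraction after k components = (λ_1 + ... + λ_k) / Σ λ:
  k = 1: 52/94 = 0.5532
  k = 2: (52 + 25)/94 = 77/94 = 0.8191
  k = 3: (52 + 25 + 17)/94 = 94/94 = 1

Summary (fraction, with percent):

explained: PC1 0.5532 (55.32%), PC2 0.266 (26.6%), PC3 0.1809 (18.09%);  cumulative: 0.5532, 0.8191, 1


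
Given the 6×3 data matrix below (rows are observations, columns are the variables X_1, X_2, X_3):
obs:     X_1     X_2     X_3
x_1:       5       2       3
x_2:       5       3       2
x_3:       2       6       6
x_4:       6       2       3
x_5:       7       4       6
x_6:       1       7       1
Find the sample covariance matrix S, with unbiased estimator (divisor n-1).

Step 1 — column means:
  mean(X_1) = (5 + 5 + 2 + 6 + 7 + 1) / 6 = 26/6 = 4.3333
  mean(X_2) = (2 + 3 + 6 + 2 + 4 + 7) / 6 = 24/6 = 4
  mean(X_3) = (3 + 2 + 6 + 3 + 6 + 1) / 6 = 21/6 = 3.5

Step 2 — sample covariance S[i,j] = (1/(n-1)) · Σ_k (x_{k,i} - mean_i) · (x_{k,j} - mean_j), with n-1 = 5.
  S[X_1,X_1] = ((0.6667)·(0.6667) + (0.6667)·(0.6667) + (-2.3333)·(-2.3333) + (1.6667)·(1.6667) + (2.6667)·(2.6667) + (-3.3333)·(-3.3333)) / 5 = 27.3333/5 = 5.4667
  S[X_1,X_2] = ((0.6667)·(-2) + (0.6667)·(-1) + (-2.3333)·(2) + (1.6667)·(-2) + (2.6667)·(0) + (-3.3333)·(3)) / 5 = -20/5 = -4
  S[X_1,X_3] = ((0.6667)·(-0.5) + (0.6667)·(-1.5) + (-2.3333)·(2.5) + (1.6667)·(-0.5) + (2.6667)·(2.5) + (-3.3333)·(-2.5)) / 5 = 7/5 = 1.4
  S[X_2,X_2] = ((-2)·(-2) + (-1)·(-1) + (2)·(2) + (-2)·(-2) + (0)·(0) + (3)·(3)) / 5 = 22/5 = 4.4
  S[X_2,X_3] = ((-2)·(-0.5) + (-1)·(-1.5) + (2)·(2.5) + (-2)·(-0.5) + (0)·(2.5) + (3)·(-2.5)) / 5 = 1/5 = 0.2
  S[X_3,X_3] = ((-0.5)·(-0.5) + (-1.5)·(-1.5) + (2.5)·(2.5) + (-0.5)·(-0.5) + (2.5)·(2.5) + (-2.5)·(-2.5)) / 5 = 21.5/5 = 4.3

S is symmetric (S[j,i] = S[i,j]). Assembling:

S = [[5.4667, -4, 1.4],
 [-4, 4.4, 0.2],
 [1.4, 0.2, 4.3]]


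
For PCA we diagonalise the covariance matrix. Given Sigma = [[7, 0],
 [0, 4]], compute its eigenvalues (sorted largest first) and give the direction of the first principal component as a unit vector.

Step 1 — characteristic polynomial of 2×2 Sigma:
  det(Sigma - λI) = λ² - trace · λ + det = 0.
  trace = 7 + 4 = 11, det = 7·4 - (0)² = 28.
Step 2 — discriminant:
  Δ = trace² - 4·det = 121 - 112 = 9.
Step 3 — eigenvalues:
  λ = (trace ± √Δ)/2 = (11 ± 3)/2,
  λ_1 = 7,  λ_2 = 4.

Step 4 — unit eigenvector for λ_1: Sigma is diagonal, so its eigenvectors are the coordinate axes. λ_1 = 7 is the diagonal entry on the first coordinate axis, hence
  v_1 = (1, 0) (||v_1|| = 1).

λ_1 = 7,  λ_2 = 4;  v_1 ≈ (1, 0)


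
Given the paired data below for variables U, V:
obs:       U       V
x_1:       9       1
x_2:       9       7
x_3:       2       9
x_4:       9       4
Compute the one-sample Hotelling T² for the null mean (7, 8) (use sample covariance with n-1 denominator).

Step 1 — sample mean vector:
  mean(U) = (9 + 9 + 2 + 9) / 4 = 29/4 = 7.25
  mean(V) = (1 + 7 + 9 + 4) / 4 = 21/4 = 5.25
  x̄ = (7.25, 5.25),  deviation x̄ - mu_0 = (7.25, 5.25) - (7, 8) = (0.25, -2.75).

Step 2 — sample covariance matrix, S[i,j] = (1/(n-1)) · Σ_k (x_{k,i} - mean_i) · (x_{k,j} - mean_j), divisor n-1 = 3:
  S[U,U] = ((1.75)·(1.75) + (1.75)·(1.75) + (-5.25)·(-5.25) + (1.75)·(1.75)) / 3 = 36.75/3 = 12.25
  S[U,V] = ((1.75)·(-4.25) + (1.75)·(1.75) + (-5.25)·(3.75) + (1.75)·(-1.25)) / 3 = -26.25/3 = -8.75
  S[V,V] = ((-4.25)·(-4.25) + (1.75)·(1.75) + (3.75)·(3.75) + (-1.25)·(-1.25)) / 3 = 36.75/3 = 12.25
  S = [[12.25, -8.75],
 [-8.75, 12.25]].

Step 3 — invert S. det(S) = 12.25·12.25 - (-8.75)² = 73.5.
  S^{-1} = (1/det) · [[d, -b], [-b, a]] = [[0.1667, 0.119],
 [0.119, 0.1667]].

Step 4 — quadratic form (x̄ - mu_0)^T · S^{-1} · (x̄ - mu_0):
  S^{-1} · (x̄ - mu_0) = (-0.2857, -0.4286),
  (x̄ - mu_0)^T · [...] = (0.25)·(-0.2857) + (-2.75)·(-0.4286) = 1.1071.

Step 5 — scale by n: T² = 4 · 1.1071 = 4.4286.

T² ≈ 4.4286


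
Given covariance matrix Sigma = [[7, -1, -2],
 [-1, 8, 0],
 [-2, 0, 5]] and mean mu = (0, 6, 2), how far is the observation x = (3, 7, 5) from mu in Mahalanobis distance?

Step 1 — centre the observation: (x - mu) = (3, 1, 3).

Step 2 — invert Sigma (cofactor / det for 3×3, or solve directly):
  Sigma^{-1} = [[0.1646, 0.0206, 0.0658],
 [0.0206, 0.1276, 0.0082],
 [0.0658, 0.0082, 0.2263]].

Step 3 — form the quadratic (x - mu)^T · Sigma^{-1} · (x - mu):
  Sigma^{-1} · (x - mu) = (0.7119, 0.214, 0.8848).
  (x - mu)^T · [Sigma^{-1} · (x - mu)] = (3)·(0.7119) + (1)·(0.214) + (3)·(0.8848) = 5.0041.

Step 4 — take square root: d = √(5.0041) ≈ 2.237.

d(x, mu) = √(5.0041) ≈ 2.237


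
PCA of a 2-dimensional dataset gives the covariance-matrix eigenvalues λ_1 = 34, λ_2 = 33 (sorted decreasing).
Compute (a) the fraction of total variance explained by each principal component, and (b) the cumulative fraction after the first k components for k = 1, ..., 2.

Step 1 — total variance = trace(Sigma) = Σ λ_i = 34 + 33 = 67.

Step 2 — fraction explained by component i = λ_i / Σ λ:
  PC1: 34/67 = 0.5075
  PC2: 33/67 = 0.4925

Step 3 — cumulative fraction after k components = (λ_1 + ... + λ_k) / Σ λ:
  k = 1: 34/67 = 0.5075
  k = 2: (34 + 33)/67 = 67/67 = 1

Summary (fraction, with percent):

explained: PC1 0.5075 (50.75%), PC2 0.4925 (49.25%);  cumulative: 0.5075, 1


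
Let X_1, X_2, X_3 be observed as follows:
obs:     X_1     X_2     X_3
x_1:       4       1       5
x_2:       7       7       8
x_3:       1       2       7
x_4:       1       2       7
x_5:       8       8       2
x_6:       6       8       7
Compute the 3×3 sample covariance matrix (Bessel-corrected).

Step 1 — column means:
  mean(X_1) = (4 + 7 + 1 + 1 + 8 + 6) / 6 = 27/6 = 4.5
  mean(X_2) = (1 + 7 + 2 + 2 + 8 + 8) / 6 = 28/6 = 4.6667
  mean(X_3) = (5 + 8 + 7 + 7 + 2 + 7) / 6 = 36/6 = 6

Step 2 — sample covariance S[i,j] = (1/(n-1)) · Σ_k (x_{k,i} - mean_i) · (x_{k,j} - mean_j), with n-1 = 5.
  S[X_1,X_1] = ((-0.5)·(-0.5) + (2.5)·(2.5) + (-3.5)·(-3.5) + (-3.5)·(-3.5) + (3.5)·(3.5) + (1.5)·(1.5)) / 5 = 45.5/5 = 9.1
  S[X_1,X_2] = ((-0.5)·(-3.6667) + (2.5)·(2.3333) + (-3.5)·(-2.6667) + (-3.5)·(-2.6667) + (3.5)·(3.3333) + (1.5)·(3.3333)) / 5 = 43/5 = 8.6
  S[X_1,X_3] = ((-0.5)·(-1) + (2.5)·(2) + (-3.5)·(1) + (-3.5)·(1) + (3.5)·(-4) + (1.5)·(1)) / 5 = -14/5 = -2.8
  S[X_2,X_2] = ((-3.6667)·(-3.6667) + (2.3333)·(2.3333) + (-2.6667)·(-2.6667) + (-2.6667)·(-2.6667) + (3.3333)·(3.3333) + (3.3333)·(3.3333)) / 5 = 55.3333/5 = 11.0667
  S[X_2,X_3] = ((-3.6667)·(-1) + (2.3333)·(2) + (-2.6667)·(1) + (-2.6667)·(1) + (3.3333)·(-4) + (3.3333)·(1)) / 5 = -7/5 = -1.4
  S[X_3,X_3] = ((-1)·(-1) + (2)·(2) + (1)·(1) + (1)·(1) + (-4)·(-4) + (1)·(1)) / 5 = 24/5 = 4.8

S is symmetric (S[j,i] = S[i,j]). Assembling:

S = [[9.1, 8.6, -2.8],
 [8.6, 11.0667, -1.4],
 [-2.8, -1.4, 4.8]]


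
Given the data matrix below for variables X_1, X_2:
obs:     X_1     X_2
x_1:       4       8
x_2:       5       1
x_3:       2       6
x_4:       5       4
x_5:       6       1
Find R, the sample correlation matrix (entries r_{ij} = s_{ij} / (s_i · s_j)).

Step 1 — column means:
  mean(X_1) = (4 + 5 + 2 + 5 + 6) / 5 = 22/5 = 4.4
  mean(X_2) = (8 + 1 + 6 + 4 + 1) / 5 = 20/5 = 4

Step 2 — sample variances and covariances s[i,j] = (1/(n-1)) · Σ_k (x_{k,i} - mean_i) · (x_{k,j} - mean_j), with n-1 = 4:
  s[X_1,X_1] = ((-0.4)·(-0.4) + (0.6)·(0.6) + (-2.4)·(-2.4) + (0.6)·(0.6) + (1.6)·(1.6)) / 4 = 9.2/4 = 2.3
  s[X_1,X_2] = ((-0.4)·(4) + (0.6)·(-3) + (-2.4)·(2) + (0.6)·(0) + (1.6)·(-3)) / 4 = -13/4 = -3.25
  s[X_2,X_2] = ((4)·(4) + (-3)·(-3) + (2)·(2) + (0)·(0) + (-3)·(-3)) / 4 = 38/4 = 9.5
  Sample standard deviations s_i = √(s[i,i]):
  s(X_1) = √(2.3) = 1.5166
  s(X_2) = √(9.5) = 3.0822

Step 3 — r_{ij} = s_{ij} / (s_i · s_j):
  r[X_1,X_1] = 1 (diagonal).
  r[X_1,X_2] = -3.25 / (1.5166 · 3.0822) = -3.25 / 4.6744 = -0.6953
  r[X_2,X_2] = 1 (diagonal).

R is symmetric with unit diagonal. Assembling:

R = [[1, -0.6953],
 [-0.6953, 1]]


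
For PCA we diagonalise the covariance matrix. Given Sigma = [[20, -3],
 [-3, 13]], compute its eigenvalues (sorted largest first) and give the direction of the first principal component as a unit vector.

Step 1 — characteristic polynomial of 2×2 Sigma:
  det(Sigma - λI) = λ² - trace · λ + det = 0.
  trace = 20 + 13 = 33, det = 20·13 - (-3)² = 251.
Step 2 — discriminant:
  Δ = trace² - 4·det = 1089 - 1004 = 85.
Step 3 — eigenvalues:
  λ = (trace ± √Δ)/2 = (33 ± 9.2195)/2,
  λ_1 = 21.1098,  λ_2 = 11.8902.

Step 4 — unit eigenvector for λ_1: solve (Sigma - λ_1 I)v = 0. First row:
  (20 - 21.1098)·v_x + (-3)·v_y = 0, i.e. (-1.1098)·v_x + (-3)·v_y = 0,
  so v ∝ (b, λ_1 - a) = (-3, 1.1098); multiply by -1 so the first entry is positive: u = (3, -1.1098).
  ||u|| = √((3)² + (-1.1098)²) = √(10.2316) ≈ 3.1987,
  v_1 = u/||u|| ≈ (0.9379, -0.3469) (||v_1|| = 1).

λ_1 = 21.1098,  λ_2 = 11.8902;  v_1 ≈ (0.9379, -0.3469)


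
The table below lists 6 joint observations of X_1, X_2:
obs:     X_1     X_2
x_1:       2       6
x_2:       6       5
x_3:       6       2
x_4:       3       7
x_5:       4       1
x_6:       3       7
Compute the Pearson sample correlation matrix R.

Step 1 — column means:
  mean(X_1) = (2 + 6 + 6 + 3 + 4 + 3) / 6 = 24/6 = 4
  mean(X_2) = (6 + 5 + 2 + 7 + 1 + 7) / 6 = 28/6 = 4.6667

Step 2 — sample variances and covariances s[i,j] = (1/(n-1)) · Σ_k (x_{k,i} - mean_i) · (x_{k,j} - mean_j), with n-1 = 5:
  s[X_1,X_1] = ((-2)·(-2) + (2)·(2) + (2)·(2) + (-1)·(-1) + (0)·(0) + (-1)·(-1)) / 5 = 14/5 = 2.8
  s[X_1,X_2] = ((-2)·(1.3333) + (2)·(0.3333) + (2)·(-2.6667) + (-1)·(2.3333) + (0)·(-3.6667) + (-1)·(2.3333)) / 5 = -12/5 = -2.4
  s[X_2,X_2] = ((1.3333)·(1.3333) + (0.3333)·(0.3333) + (-2.6667)·(-2.6667) + (2.3333)·(2.3333) + (-3.6667)·(-3.6667) + (2.3333)·(2.3333)) / 5 = 33.3333/5 = 6.6667
  Sample standard deviations s_i = √(s[i,i]):
  s(X_1) = √(2.8) = 1.6733
  s(X_2) = √(6.6667) = 2.582

Step 3 — r_{ij} = s_{ij} / (s_i · s_j):
  r[X_1,X_1] = 1 (diagonal).
  r[X_1,X_2] = -2.4 / (1.6733 · 2.582) = -2.4 / 4.3205 = -0.5555
  r[X_2,X_2] = 1 (diagonal).

R is symmetric with unit diagonal. Assembling:

R = [[1, -0.5555],
 [-0.5555, 1]]


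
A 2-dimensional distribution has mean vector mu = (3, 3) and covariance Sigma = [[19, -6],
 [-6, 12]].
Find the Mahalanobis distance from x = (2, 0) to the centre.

Step 1 — centre the observation: (x - mu) = (-1, -3).

Step 2 — invert Sigma. det(Sigma) = 19·12 - (-6)² = 192.
  Sigma^{-1} = (1/det) · [[d, -b], [-b, a]] = [[0.0625, 0.0312],
 [0.0312, 0.099]].

Step 3 — form the quadratic (x - mu)^T · Sigma^{-1} · (x - mu):
  Sigma^{-1} · (x - mu) = (-0.1562, -0.3281).
  (x - mu)^T · [Sigma^{-1} · (x - mu)] = (-1)·(-0.1562) + (-3)·(-0.3281) = 1.1406.

Step 4 — take square root: d = √(1.1406) ≈ 1.068.

d(x, mu) = √(1.1406) ≈ 1.068


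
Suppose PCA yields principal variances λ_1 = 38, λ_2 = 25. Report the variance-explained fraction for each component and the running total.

Step 1 — total variance = trace(Sigma) = Σ λ_i = 38 + 25 = 63.

Step 2 — fraction explained by component i = λ_i / Σ λ:
  PC1: 38/63 = 0.6032
  PC2: 25/63 = 0.3968

Step 3 — cumulative fraction after k components = (λ_1 + ... + λ_k) / Σ λ:
  k = 1: 38/63 = 0.6032
  k = 2: (38 + 25)/63 = 63/63 = 1

Summary (fraction, with percent):

explained: PC1 0.6032 (60.32%), PC2 0.3968 (39.68%);  cumulative: 0.6032, 1


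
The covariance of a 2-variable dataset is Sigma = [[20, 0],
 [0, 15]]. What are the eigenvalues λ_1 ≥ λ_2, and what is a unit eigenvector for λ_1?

Step 1 — characteristic polynomial of 2×2 Sigma:
  det(Sigma - λI) = λ² - trace · λ + det = 0.
  trace = 20 + 15 = 35, det = 20·15 - (0)² = 300.
Step 2 — discriminant:
  Δ = trace² - 4·det = 1225 - 1200 = 25.
Step 3 — eigenvalues:
  λ = (trace ± √Δ)/2 = (35 ± 5)/2,
  λ_1 = 20,  λ_2 = 15.

Step 4 — unit eigenvector for λ_1: Sigma is diagonal, so its eigenvectors are the coordinate axes. λ_1 = 20 is the diagonal entry on the first coordinate axis, hence
  v_1 = (1, 0) (||v_1|| = 1).

λ_1 = 20,  λ_2 = 15;  v_1 ≈ (1, 0)


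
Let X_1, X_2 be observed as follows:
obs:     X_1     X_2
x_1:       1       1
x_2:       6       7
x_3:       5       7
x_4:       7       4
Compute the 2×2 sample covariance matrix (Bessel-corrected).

Step 1 — column means:
  mean(X_1) = (1 + 6 + 5 + 7) / 4 = 19/4 = 4.75
  mean(X_2) = (1 + 7 + 7 + 4) / 4 = 19/4 = 4.75

Step 2 — sample covariance S[i,j] = (1/(n-1)) · Σ_k (x_{k,i} - mean_i) · (x_{k,j} - mean_j), with n-1 = 3.
  S[X_1,X_1] = ((-3.75)·(-3.75) + (1.25)·(1.25) + (0.25)·(0.25) + (2.25)·(2.25)) / 3 = 20.75/3 = 6.9167
  S[X_1,X_2] = ((-3.75)·(-3.75) + (1.25)·(2.25) + (0.25)·(2.25) + (2.25)·(-0.75)) / 3 = 15.75/3 = 5.25
  S[X_2,X_2] = ((-3.75)·(-3.75) + (2.25)·(2.25) + (2.25)·(2.25) + (-0.75)·(-0.75)) / 3 = 24.75/3 = 8.25

S is symmetric (S[j,i] = S[i,j]). Assembling:

S = [[6.9167, 5.25],
 [5.25, 8.25]]


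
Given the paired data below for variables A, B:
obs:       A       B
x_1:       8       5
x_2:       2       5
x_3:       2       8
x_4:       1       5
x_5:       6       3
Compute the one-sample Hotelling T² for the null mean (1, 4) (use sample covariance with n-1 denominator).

Step 1 — sample mean vector:
  mean(A) = (8 + 2 + 2 + 1 + 6) / 5 = 19/5 = 3.8
  mean(B) = (5 + 5 + 8 + 5 + 3) / 5 = 26/5 = 5.2
  x̄ = (3.8, 5.2),  deviation x̄ - mu_0 = (3.8, 5.2) - (1, 4) = (2.8, 1.2).

Step 2 — sample covariance matrix, S[i,j] = (1/(n-1)) · Σ_k (x_{k,i} - mean_i) · (x_{k,j} - mean_j), divisor n-1 = 4:
  S[A,A] = ((4.2)·(4.2) + (-1.8)·(-1.8) + (-1.8)·(-1.8) + (-2.8)·(-2.8) + (2.2)·(2.2)) / 4 = 36.8/4 = 9.2
  S[A,B] = ((4.2)·(-0.2) + (-1.8)·(-0.2) + (-1.8)·(2.8) + (-2.8)·(-0.2) + (2.2)·(-2.2)) / 4 = -9.8/4 = -2.45
  S[B,B] = ((-0.2)·(-0.2) + (-0.2)·(-0.2) + (2.8)·(2.8) + (-0.2)·(-0.2) + (-2.2)·(-2.2)) / 4 = 12.8/4 = 3.2
  S = [[9.2, -2.45],
 [-2.45, 3.2]].

Step 3 — invert S. det(S) = 9.2·3.2 - (-2.45)² = 23.4375.
  S^{-1} = (1/det) · [[d, -b], [-b, a]] = [[0.1365, 0.1045],
 [0.1045, 0.3925]].

Step 4 — quadratic form (x̄ - mu_0)^T · S^{-1} · (x̄ - mu_0):
  S^{-1} · (x̄ - mu_0) = (0.5077, 0.7637),
  (x̄ - mu_0)^T · [...] = (2.8)·(0.5077) + (1.2)·(0.7637) = 2.3381.

Step 5 — scale by n: T² = 5 · 2.3381 = 11.6907.

T² ≈ 11.6907


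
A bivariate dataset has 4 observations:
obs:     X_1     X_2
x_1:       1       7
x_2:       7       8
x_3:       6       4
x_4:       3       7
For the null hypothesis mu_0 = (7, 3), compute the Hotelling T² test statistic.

Step 1 — sample mean vector:
  mean(X_1) = (1 + 7 + 6 + 3) / 4 = 17/4 = 4.25
  mean(X_2) = (7 + 8 + 4 + 7) / 4 = 26/4 = 6.5
  x̄ = (4.25, 6.5),  deviation x̄ - mu_0 = (4.25, 6.5) - (7, 3) = (-2.75, 3.5).

Step 2 — sample covariance matrix, S[i,j] = (1/(n-1)) · Σ_k (x_{k,i} - mean_i) · (x_{k,j} - mean_j), divisor n-1 = 3:
  S[X_1,X_1] = ((-3.25)·(-3.25) + (2.75)·(2.75) + (1.75)·(1.75) + (-1.25)·(-1.25)) / 3 = 22.75/3 = 7.5833
  S[X_1,X_2] = ((-3.25)·(0.5) + (2.75)·(1.5) + (1.75)·(-2.5) + (-1.25)·(0.5)) / 3 = -2.5/3 = -0.8333
  S[X_2,X_2] = ((0.5)·(0.5) + (1.5)·(1.5) + (-2.5)·(-2.5) + (0.5)·(0.5)) / 3 = 9/3 = 3
  S = [[7.5833, -0.8333],
 [-0.8333, 3]].

Step 3 — invert S. det(S) = 7.5833·3 - (-0.8333)² = 22.0556.
  S^{-1} = (1/det) · [[d, -b], [-b, a]] = [[0.136, 0.0378],
 [0.0378, 0.3438]].

Step 4 — quadratic form (x̄ - mu_0)^T · S^{-1} · (x̄ - mu_0):
  S^{-1} · (x̄ - mu_0) = (-0.2418, 1.0995),
  (x̄ - mu_0)^T · [...] = (-2.75)·(-0.2418) + (3.5)·(1.0995) = 4.5132.

Step 5 — scale by n: T² = 4 · 4.5132 = 18.0529.

T² ≈ 18.0529


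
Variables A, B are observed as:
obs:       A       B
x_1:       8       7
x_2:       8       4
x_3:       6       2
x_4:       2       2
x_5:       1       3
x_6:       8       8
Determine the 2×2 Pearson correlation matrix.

Step 1 — column means:
  mean(A) = (8 + 8 + 6 + 2 + 1 + 8) / 6 = 33/6 = 5.5
  mean(B) = (7 + 4 + 2 + 2 + 3 + 8) / 6 = 26/6 = 4.3333

Step 2 — sample variances and covariances s[i,j] = (1/(n-1)) · Σ_k (x_{k,i} - mean_i) · (x_{k,j} - mean_j), with n-1 = 5:
  s[A,A] = ((2.5)·(2.5) + (2.5)·(2.5) + (0.5)·(0.5) + (-3.5)·(-3.5) + (-4.5)·(-4.5) + (2.5)·(2.5)) / 5 = 51.5/5 = 10.3
  s[A,B] = ((2.5)·(2.6667) + (2.5)·(-0.3333) + (0.5)·(-2.3333) + (-3.5)·(-2.3333) + (-4.5)·(-1.3333) + (2.5)·(3.6667)) / 5 = 28/5 = 5.6
  s[B,B] = ((2.6667)·(2.6667) + (-0.3333)·(-0.3333) + (-2.3333)·(-2.3333) + (-2.3333)·(-2.3333) + (-1.3333)·(-1.3333) + (3.6667)·(3.6667)) / 5 = 33.3333/5 = 6.6667
  Sample standard deviations s_i = √(s[i,i]):
  s(A) = √(10.3) = 3.2094
  s(B) = √(6.6667) = 2.582

Step 3 — r_{ij} = s_{ij} / (s_i · s_j):
  r[A,A] = 1 (diagonal).
  r[A,B] = 5.6 / (3.2094 · 2.582) = 5.6 / 8.2865 = 0.6758
  r[B,B] = 1 (diagonal).

R is symmetric with unit diagonal. Assembling:

R = [[1, 0.6758],
 [0.6758, 1]]


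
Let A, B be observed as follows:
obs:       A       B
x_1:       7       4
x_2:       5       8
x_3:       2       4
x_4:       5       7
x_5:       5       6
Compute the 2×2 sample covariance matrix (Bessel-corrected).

Step 1 — column means:
  mean(A) = (7 + 5 + 2 + 5 + 5) / 5 = 24/5 = 4.8
  mean(B) = (4 + 8 + 4 + 7 + 6) / 5 = 29/5 = 5.8

Step 2 — sample covariance S[i,j] = (1/(n-1)) · Σ_k (x_{k,i} - mean_i) · (x_{k,j} - mean_j), with n-1 = 4.
  S[A,A] = ((2.2)·(2.2) + (0.2)·(0.2) + (-2.8)·(-2.8) + (0.2)·(0.2) + (0.2)·(0.2)) / 4 = 12.8/4 = 3.2
  S[A,B] = ((2.2)·(-1.8) + (0.2)·(2.2) + (-2.8)·(-1.8) + (0.2)·(1.2) + (0.2)·(0.2)) / 4 = 1.8/4 = 0.45
  S[B,B] = ((-1.8)·(-1.8) + (2.2)·(2.2) + (-1.8)·(-1.8) + (1.2)·(1.2) + (0.2)·(0.2)) / 4 = 12.8/4 = 3.2

S is symmetric (S[j,i] = S[i,j]). Assembling:

S = [[3.2, 0.45],
 [0.45, 3.2]]


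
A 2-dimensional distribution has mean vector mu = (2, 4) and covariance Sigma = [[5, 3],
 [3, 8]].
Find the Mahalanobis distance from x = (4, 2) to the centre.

Step 1 — centre the observation: (x - mu) = (2, -2).

Step 2 — invert Sigma. det(Sigma) = 5·8 - (3)² = 31.
  Sigma^{-1} = (1/det) · [[d, -b], [-b, a]] = [[0.2581, -0.0968],
 [-0.0968, 0.1613]].

Step 3 — form the quadratic (x - mu)^T · Sigma^{-1} · (x - mu):
  Sigma^{-1} · (x - mu) = (0.7097, -0.5161).
  (x - mu)^T · [Sigma^{-1} · (x - mu)] = (2)·(0.7097) + (-2)·(-0.5161) = 2.4516.

Step 4 — take square root: d = √(2.4516) ≈ 1.5658.

d(x, mu) = √(2.4516) ≈ 1.5658


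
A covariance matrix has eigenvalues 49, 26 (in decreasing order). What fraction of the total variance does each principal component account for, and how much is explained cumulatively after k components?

Step 1 — total variance = trace(Sigma) = Σ λ_i = 49 + 26 = 75.

Step 2 — fraction explained by component i = λ_i / Σ λ:
  PC1: 49/75 = 0.6533
  PC2: 26/75 = 0.3467

Step 3 — cumulative fraction after k components = (λ_1 + ... + λ_k) / Σ λ:
  k = 1: 49/75 = 0.6533
  k = 2: (49 + 26)/75 = 75/75 = 1

Summary (fraction, with percent):

explained: PC1 0.6533 (65.33%), PC2 0.3467 (34.67%);  cumulative: 0.6533, 1


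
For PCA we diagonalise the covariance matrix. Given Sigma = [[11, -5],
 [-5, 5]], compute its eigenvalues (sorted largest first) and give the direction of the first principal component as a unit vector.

Step 1 — characteristic polynomial of 2×2 Sigma:
  det(Sigma - λI) = λ² - trace · λ + det = 0.
  trace = 11 + 5 = 16, det = 11·5 - (-5)² = 30.
Step 2 — discriminant:
  Δ = trace² - 4·det = 256 - 120 = 136.
Step 3 — eigenvalues:
  λ = (trace ± √Δ)/2 = (16 ± 11.6619)/2,
  λ_1 = 13.831,  λ_2 = 2.169.

Step 4 — unit eigenvector for λ_1: solve (Sigma - λ_1 I)v = 0. First row:
  (11 - 13.831)·v_x + (-5)·v_y = 0, i.e. (-2.831)·v_x + (-5)·v_y = 0,
  so v ∝ (b, λ_1 - a) = (-5, 2.831); multiply by -1 so the first entry is positive: u = (5, -2.831).
  ||u|| = √((5)² + (-2.831)²) = √(33.0143) ≈ 5.7458,
  v_1 = u/||u|| ≈ (0.8702, -0.4927) (||v_1|| = 1).

λ_1 = 13.831,  λ_2 = 2.169;  v_1 ≈ (0.8702, -0.4927)


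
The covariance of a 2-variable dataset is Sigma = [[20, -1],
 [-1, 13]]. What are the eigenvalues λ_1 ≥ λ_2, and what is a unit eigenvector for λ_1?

Step 1 — characteristic polynomial of 2×2 Sigma:
  det(Sigma - λI) = λ² - trace · λ + det = 0.
  trace = 20 + 13 = 33, det = 20·13 - (-1)² = 259.
Step 2 — discriminant:
  Δ = trace² - 4·det = 1089 - 1036 = 53.
Step 3 — eigenvalues:
  λ = (trace ± √Δ)/2 = (33 ± 7.2801)/2,
  λ_1 = 20.1401,  λ_2 = 12.8599.

Step 4 — unit eigenvector for λ_1: solve (Sigma - λ_1 I)v = 0. First row:
  (20 - 20.1401)·v_x + (-1)·v_y = 0, i.e. (-0.1401)·v_x + (-1)·v_y = 0,
  so v ∝ (b, λ_1 - a) = (-1, 0.1401); multiply by -1 so the first entry is positive: u = (1, -0.1401).
  ||u|| = √((1)² + (-0.1401)²) = √(1.0196) ≈ 1.0098,
  v_1 = u/||u|| ≈ (0.9903, -0.1387) (||v_1|| = 1).

λ_1 = 20.1401,  λ_2 = 12.8599;  v_1 ≈ (0.9903, -0.1387)


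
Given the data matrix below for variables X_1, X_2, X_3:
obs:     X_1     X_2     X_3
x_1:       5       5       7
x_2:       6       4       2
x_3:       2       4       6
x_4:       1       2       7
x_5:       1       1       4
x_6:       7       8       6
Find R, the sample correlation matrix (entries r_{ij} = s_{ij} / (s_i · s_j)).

Step 1 — column means:
  mean(X_1) = (5 + 6 + 2 + 1 + 1 + 7) / 6 = 22/6 = 3.6667
  mean(X_2) = (5 + 4 + 4 + 2 + 1 + 8) / 6 = 24/6 = 4
  mean(X_3) = (7 + 2 + 6 + 7 + 4 + 6) / 6 = 32/6 = 5.3333

Step 2 — sample variances and covariances s[i,j] = (1/(n-1)) · Σ_k (x_{k,i} - mean_i) · (x_{k,j} - mean_j), with n-1 = 5:
  s[X_1,X_1] = ((1.3333)·(1.3333) + (2.3333)·(2.3333) + (-1.6667)·(-1.6667) + (-2.6667)·(-2.6667) + (-2.6667)·(-2.6667) + (3.3333)·(3.3333)) / 5 = 35.3333/5 = 7.0667
  s[X_1,X_2] = ((1.3333)·(1) + (2.3333)·(0) + (-1.6667)·(0) + (-2.6667)·(-2) + (-2.6667)·(-3) + (3.3333)·(4)) / 5 = 28/5 = 5.6
  s[X_1,X_3] = ((1.3333)·(1.6667) + (2.3333)·(-3.3333) + (-1.6667)·(0.6667) + (-2.6667)·(1.6667) + (-2.6667)·(-1.3333) + (3.3333)·(0.6667)) / 5 = -5.3333/5 = -1.0667
  s[X_2,X_2] = ((1)·(1) + (0)·(0) + (0)·(0) + (-2)·(-2) + (-3)·(-3) + (4)·(4)) / 5 = 30/5 = 6
  s[X_2,X_3] = ((1)·(1.6667) + (0)·(-3.3333) + (0)·(0.6667) + (-2)·(1.6667) + (-3)·(-1.3333) + (4)·(0.6667)) / 5 = 5/5 = 1
  s[X_3,X_3] = ((1.6667)·(1.6667) + (-3.3333)·(-3.3333) + (0.6667)·(0.6667) + (1.6667)·(1.6667) + (-1.3333)·(-1.3333) + (0.6667)·(0.6667)) / 5 = 19.3333/5 = 3.8667
  Sample standard deviations s_i = √(s[i,i]):
  s(X_1) = √(7.0667) = 2.6583
  s(X_2) = √(6) = 2.4495
  s(X_3) = √(3.8667) = 1.9664

Step 3 — r_{ij} = s_{ij} / (s_i · s_j):
  r[X_1,X_1] = 1 (diagonal).
  r[X_1,X_2] = 5.6 / (2.6583 · 2.4495) = 5.6 / 6.5115 = 0.86
  r[X_1,X_3] = -1.0667 / (2.6583 · 1.9664) = -1.0667 / 5.2273 = -0.2041
  r[X_2,X_2] = 1 (diagonal).
  r[X_2,X_3] = 1 / (2.4495 · 1.9664) = 1 / 4.8166 = 0.2076
  r[X_3,X_3] = 1 (diagonal).

R is symmetric with unit diagonal. Assembling:

R = [[1, 0.86, -0.2041],
 [0.86, 1, 0.2076],
 [-0.2041, 0.2076, 1]]


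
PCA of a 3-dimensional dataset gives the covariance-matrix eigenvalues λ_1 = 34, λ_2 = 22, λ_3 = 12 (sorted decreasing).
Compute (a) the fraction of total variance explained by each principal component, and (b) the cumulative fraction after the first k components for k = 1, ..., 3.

Step 1 — total variance = trace(Sigma) = Σ λ_i = 34 + 22 + 12 = 68.

Step 2 — fraction explained by component i = λ_i / Σ λ:
  PC1: 34/68 = 0.5
  PC2: 22/68 = 0.3235
  PC3: 12/68 = 0.1765

Step 3 — cumulative fraction after k components = (λ_1 + ... + λ_k) / Σ λ:
  k = 1: 34/68 = 0.5
  k = 2: (34 + 22)/68 = 56/68 = 0.8235
  k = 3: (34 + 22 + 12)/68 = 68/68 = 1

Summary (fraction, with percent):

explained: PC1 0.5 (50%), PC2 0.3235 (32.35%), PC3 0.1765 (17.65%);  cumulative: 0.5, 0.8235, 1


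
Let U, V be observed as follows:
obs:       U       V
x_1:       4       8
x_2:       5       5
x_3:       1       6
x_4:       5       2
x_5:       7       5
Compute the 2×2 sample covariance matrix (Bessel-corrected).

Step 1 — column means:
  mean(U) = (4 + 5 + 1 + 5 + 7) / 5 = 22/5 = 4.4
  mean(V) = (8 + 5 + 6 + 2 + 5) / 5 = 26/5 = 5.2

Step 2 — sample covariance S[i,j] = (1/(n-1)) · Σ_k (x_{k,i} - mean_i) · (x_{k,j} - mean_j), with n-1 = 4.
  S[U,U] = ((-0.4)·(-0.4) + (0.6)·(0.6) + (-3.4)·(-3.4) + (0.6)·(0.6) + (2.6)·(2.6)) / 4 = 19.2/4 = 4.8
  S[U,V] = ((-0.4)·(2.8) + (0.6)·(-0.2) + (-3.4)·(0.8) + (0.6)·(-3.2) + (2.6)·(-0.2)) / 4 = -6.4/4 = -1.6
  S[V,V] = ((2.8)·(2.8) + (-0.2)·(-0.2) + (0.8)·(0.8) + (-3.2)·(-3.2) + (-0.2)·(-0.2)) / 4 = 18.8/4 = 4.7

S is symmetric (S[j,i] = S[i,j]). Assembling:

S = [[4.8, -1.6],
 [-1.6, 4.7]]


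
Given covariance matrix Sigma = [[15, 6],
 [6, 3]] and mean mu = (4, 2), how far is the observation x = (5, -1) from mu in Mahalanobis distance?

Step 1 — centre the observation: (x - mu) = (1, -3).

Step 2 — invert Sigma. det(Sigma) = 15·3 - (6)² = 9.
  Sigma^{-1} = (1/det) · [[d, -b], [-b, a]] = [[0.3333, -0.6667],
 [-0.6667, 1.6667]].

Step 3 — form the quadratic (x - mu)^T · Sigma^{-1} · (x - mu):
  Sigma^{-1} · (x - mu) = (2.3333, -5.6667).
  (x - mu)^T · [Sigma^{-1} · (x - mu)] = (1)·(2.3333) + (-3)·(-5.6667) = 19.3333.

Step 4 — take square root: d = √(19.3333) ≈ 4.397.

d(x, mu) = √(19.3333) ≈ 4.397


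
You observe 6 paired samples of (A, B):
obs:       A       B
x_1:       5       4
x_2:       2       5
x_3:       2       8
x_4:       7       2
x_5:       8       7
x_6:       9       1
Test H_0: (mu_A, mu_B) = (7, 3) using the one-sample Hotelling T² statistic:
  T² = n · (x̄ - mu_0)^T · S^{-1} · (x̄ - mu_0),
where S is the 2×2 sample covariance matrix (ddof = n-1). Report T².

Step 1 — sample mean vector:
  mean(A) = (5 + 2 + 2 + 7 + 8 + 9) / 6 = 33/6 = 5.5
  mean(B) = (4 + 5 + 8 + 2 + 7 + 1) / 6 = 27/6 = 4.5
  x̄ = (5.5, 4.5),  deviation x̄ - mu_0 = (5.5, 4.5) - (7, 3) = (-1.5, 1.5).

Step 2 — sample covariance matrix, S[i,j] = (1/(n-1)) · Σ_k (x_{k,i} - mean_i) · (x_{k,j} - mean_j), divisor n-1 = 5:
  S[A,A] = ((-0.5)·(-0.5) + (-3.5)·(-3.5) + (-3.5)·(-3.5) + (1.5)·(1.5) + (2.5)·(2.5) + (3.5)·(3.5)) / 5 = 45.5/5 = 9.1
  S[A,B] = ((-0.5)·(-0.5) + (-3.5)·(0.5) + (-3.5)·(3.5) + (1.5)·(-2.5) + (2.5)·(2.5) + (3.5)·(-3.5)) / 5 = -23.5/5 = -4.7
  S[B,B] = ((-0.5)·(-0.5) + (0.5)·(0.5) + (3.5)·(3.5) + (-2.5)·(-2.5) + (2.5)·(2.5) + (-3.5)·(-3.5)) / 5 = 37.5/5 = 7.5
  S = [[9.1, -4.7],
 [-4.7, 7.5]].

Step 3 — invert S. det(S) = 9.1·7.5 - (-4.7)² = 46.16.
  S^{-1} = (1/det) · [[d, -b], [-b, a]] = [[0.1625, 0.1018],
 [0.1018, 0.1971]].

Step 4 — quadratic form (x̄ - mu_0)^T · S^{-1} · (x̄ - mu_0):
  S^{-1} · (x̄ - mu_0) = (-0.091, 0.143),
  (x̄ - mu_0)^T · [...] = (-1.5)·(-0.091) + (1.5)·(0.143) = 0.351.

Step 5 — scale by n: T² = 6 · 0.351 = 2.1057.

T² ≈ 2.1057


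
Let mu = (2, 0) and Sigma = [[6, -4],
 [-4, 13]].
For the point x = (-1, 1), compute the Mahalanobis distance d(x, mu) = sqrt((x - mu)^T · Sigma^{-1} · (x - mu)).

Step 1 — centre the observation: (x - mu) = (-3, 1).

Step 2 — invert Sigma. det(Sigma) = 6·13 - (-4)² = 62.
  Sigma^{-1} = (1/det) · [[d, -b], [-b, a]] = [[0.2097, 0.0645],
 [0.0645, 0.0968]].

Step 3 — form the quadratic (x - mu)^T · Sigma^{-1} · (x - mu):
  Sigma^{-1} · (x - mu) = (-0.5645, -0.0968).
  (x - mu)^T · [Sigma^{-1} · (x - mu)] = (-3)·(-0.5645) + (1)·(-0.0968) = 1.5968.

Step 4 — take square root: d = √(1.5968) ≈ 1.2636.

d(x, mu) = √(1.5968) ≈ 1.2636


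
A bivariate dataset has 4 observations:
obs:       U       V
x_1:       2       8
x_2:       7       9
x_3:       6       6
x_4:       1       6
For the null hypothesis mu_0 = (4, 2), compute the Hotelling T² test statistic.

Step 1 — sample mean vector:
  mean(U) = (2 + 7 + 6 + 1) / 4 = 16/4 = 4
  mean(V) = (8 + 9 + 6 + 6) / 4 = 29/4 = 7.25
  x̄ = (4, 7.25),  deviation x̄ - mu_0 = (4, 7.25) - (4, 2) = (0, 5.25).

Step 2 — sample covariance matrix, S[i,j] = (1/(n-1)) · Σ_k (x_{k,i} - mean_i) · (x_{k,j} - mean_j), divisor n-1 = 3:
  S[U,U] = ((-2)·(-2) + (3)·(3) + (2)·(2) + (-3)·(-3)) / 3 = 26/3 = 8.6667
  S[U,V] = ((-2)·(0.75) + (3)·(1.75) + (2)·(-1.25) + (-3)·(-1.25)) / 3 = 5/3 = 1.6667
  S[V,V] = ((0.75)·(0.75) + (1.75)·(1.75) + (-1.25)·(-1.25) + (-1.25)·(-1.25)) / 3 = 6.75/3 = 2.25
  S = [[8.6667, 1.6667],
 [1.6667, 2.25]].

Step 3 — invert S. det(S) = 8.6667·2.25 - (1.6667)² = 16.7222.
  S^{-1} = (1/det) · [[d, -b], [-b, a]] = [[0.1346, -0.0997],
 [-0.0997, 0.5183]].

Step 4 — quadratic form (x̄ - mu_0)^T · S^{-1} · (x̄ - mu_0):
  S^{-1} · (x̄ - mu_0) = (-0.5233, 2.7209),
  (x̄ - mu_0)^T · [...] = (0)·(-0.5233) + (5.25)·(2.7209) = 14.2849.

Step 5 — scale by n: T² = 4 · 14.2849 = 57.1395.

T² ≈ 57.1395


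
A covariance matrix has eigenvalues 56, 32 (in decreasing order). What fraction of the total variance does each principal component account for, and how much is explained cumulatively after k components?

Step 1 — total variance = trace(Sigma) = Σ λ_i = 56 + 32 = 88.

Step 2 — fraction explained by component i = λ_i / Σ λ:
  PC1: 56/88 = 0.6364
  PC2: 32/88 = 0.3636

Step 3 — cumulative fraction after k components = (λ_1 + ... + λ_k) / Σ λ:
  k = 1: 56/88 = 0.6364
  k = 2: (56 + 32)/88 = 88/88 = 1

Summary (fraction, with percent):

explained: PC1 0.6364 (63.64%), PC2 0.3636 (36.36%);  cumulative: 0.6364, 1


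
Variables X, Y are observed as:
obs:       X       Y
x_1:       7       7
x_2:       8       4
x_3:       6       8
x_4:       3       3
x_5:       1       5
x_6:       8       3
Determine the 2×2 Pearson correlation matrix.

Step 1 — column means:
  mean(X) = (7 + 8 + 6 + 3 + 1 + 8) / 6 = 33/6 = 5.5
  mean(Y) = (7 + 4 + 8 + 3 + 5 + 3) / 6 = 30/6 = 5

Step 2 — sample variances and covariances s[i,j] = (1/(n-1)) · Σ_k (x_{k,i} - mean_i) · (x_{k,j} - mean_j), with n-1 = 5:
  s[X,X] = ((1.5)·(1.5) + (2.5)·(2.5) + (0.5)·(0.5) + (-2.5)·(-2.5) + (-4.5)·(-4.5) + (2.5)·(2.5)) / 5 = 41.5/5 = 8.3
  s[X,Y] = ((1.5)·(2) + (2.5)·(-1) + (0.5)·(3) + (-2.5)·(-2) + (-4.5)·(0) + (2.5)·(-2)) / 5 = 2/5 = 0.4
  s[Y,Y] = ((2)·(2) + (-1)·(-1) + (3)·(3) + (-2)·(-2) + (0)·(0) + (-2)·(-2)) / 5 = 22/5 = 4.4
  Sample standard deviations s_i = √(s[i,i]):
  s(X) = √(8.3) = 2.881
  s(Y) = √(4.4) = 2.0976

Step 3 — r_{ij} = s_{ij} / (s_i · s_j):
  r[X,X] = 1 (diagonal).
  r[X,Y] = 0.4 / (2.881 · 2.0976) = 0.4 / 6.0432 = 0.0662
  r[Y,Y] = 1 (diagonal).

R is symmetric with unit diagonal. Assembling:

R = [[1, 0.0662],
 [0.0662, 1]]


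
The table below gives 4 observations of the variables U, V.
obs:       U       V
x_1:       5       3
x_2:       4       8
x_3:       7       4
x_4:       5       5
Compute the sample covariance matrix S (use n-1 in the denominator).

Step 1 — column means:
  mean(U) = (5 + 4 + 7 + 5) / 4 = 21/4 = 5.25
  mean(V) = (3 + 8 + 4 + 5) / 4 = 20/4 = 5

Step 2 — sample covariance S[i,j] = (1/(n-1)) · Σ_k (x_{k,i} - mean_i) · (x_{k,j} - mean_j), with n-1 = 3.
  S[U,U] = ((-0.25)·(-0.25) + (-1.25)·(-1.25) + (1.75)·(1.75) + (-0.25)·(-0.25)) / 3 = 4.75/3 = 1.5833
  S[U,V] = ((-0.25)·(-2) + (-1.25)·(3) + (1.75)·(-1) + (-0.25)·(0)) / 3 = -5/3 = -1.6667
  S[V,V] = ((-2)·(-2) + (3)·(3) + (-1)·(-1) + (0)·(0)) / 3 = 14/3 = 4.6667

S is symmetric (S[j,i] = S[i,j]). Assembling:

S = [[1.5833, -1.6667],
 [-1.6667, 4.6667]]


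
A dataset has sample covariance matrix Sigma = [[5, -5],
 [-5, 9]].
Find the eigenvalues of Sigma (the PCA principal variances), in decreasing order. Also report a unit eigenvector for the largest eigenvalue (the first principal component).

Step 1 — characteristic polynomial of 2×2 Sigma:
  det(Sigma - λI) = λ² - trace · λ + det = 0.
  trace = 5 + 9 = 14, det = 5·9 - (-5)² = 20.
Step 2 — discriminant:
  Δ = trace² - 4·det = 196 - 80 = 116.
Step 3 — eigenvalues:
  λ = (trace ± √Δ)/2 = (14 ± 10.7703)/2,
  λ_1 = 12.3852,  λ_2 = 1.6148.

Step 4 — unit eigenvector for λ_1: solve (Sigma - λ_1 I)v = 0. First row:
  (5 - 12.3852)·v_x + (-5)·v_y = 0, i.e. (-7.3852)·v_x + (-5)·v_y = 0,
  so v ∝ (b, λ_1 - a) = (-5, 7.3852); multiply by -1 so the first entry is positive: u = (5, -7.3852).
  ||u|| = √((5)² + (-7.3852)²) = √(79.5407) ≈ 8.9186,
  v_1 = u/||u|| ≈ (0.5606, -0.8281) (||v_1|| = 1).

λ_1 = 12.3852,  λ_2 = 1.6148;  v_1 ≈ (0.5606, -0.8281)


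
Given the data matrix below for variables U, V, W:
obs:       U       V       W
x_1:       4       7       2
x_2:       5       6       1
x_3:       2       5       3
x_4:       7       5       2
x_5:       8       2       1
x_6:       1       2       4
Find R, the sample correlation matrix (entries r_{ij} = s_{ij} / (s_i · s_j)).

Step 1 — column means:
  mean(U) = (4 + 5 + 2 + 7 + 8 + 1) / 6 = 27/6 = 4.5
  mean(V) = (7 + 6 + 5 + 5 + 2 + 2) / 6 = 27/6 = 4.5
  mean(W) = (2 + 1 + 3 + 2 + 1 + 4) / 6 = 13/6 = 2.1667

Step 2 — sample variances and covariances s[i,j] = (1/(n-1)) · Σ_k (x_{k,i} - mean_i) · (x_{k,j} - mean_j), with n-1 = 5:
  s[U,U] = ((-0.5)·(-0.5) + (0.5)·(0.5) + (-2.5)·(-2.5) + (2.5)·(2.5) + (3.5)·(3.5) + (-3.5)·(-3.5)) / 5 = 37.5/5 = 7.5
  s[U,V] = ((-0.5)·(2.5) + (0.5)·(1.5) + (-2.5)·(0.5) + (2.5)·(0.5) + (3.5)·(-2.5) + (-3.5)·(-2.5)) / 5 = -0.5/5 = -0.1
  s[U,W] = ((-0.5)·(-0.1667) + (0.5)·(-1.1667) + (-2.5)·(0.8333) + (2.5)·(-0.1667) + (3.5)·(-1.1667) + (-3.5)·(1.8333)) / 5 = -13.5/5 = -2.7
  s[V,V] = ((2.5)·(2.5) + (1.5)·(1.5) + (0.5)·(0.5) + (0.5)·(0.5) + (-2.5)·(-2.5) + (-2.5)·(-2.5)) / 5 = 21.5/5 = 4.3
  s[V,W] = ((2.5)·(-0.1667) + (1.5)·(-1.1667) + (0.5)·(0.8333) + (0.5)·(-0.1667) + (-2.5)·(-1.1667) + (-2.5)·(1.8333)) / 5 = -3.5/5 = -0.7
  s[W,W] = ((-0.1667)·(-0.1667) + (-1.1667)·(-1.1667) + (0.8333)·(0.8333) + (-0.1667)·(-0.1667) + (-1.1667)·(-1.1667) + (1.8333)·(1.8333)) / 5 = 6.8333/5 = 1.3667
  Sample standard deviations s_i = √(s[i,i]):
  s(U) = √(7.5) = 2.7386
  s(V) = √(4.3) = 2.0736
  s(W) = √(1.3667) = 1.169

Step 3 — r_{ij} = s_{ij} / (s_i · s_j):
  r[U,U] = 1 (diagonal).
  r[U,V] = -0.1 / (2.7386 · 2.0736) = -0.1 / 5.6789 = -0.0176
  r[U,W] = -2.7 / (2.7386 · 1.169) = -2.7 / 3.2016 = -0.8433
  r[V,V] = 1 (diagonal).
  r[V,W] = -0.7 / (2.0736 · 1.169) = -0.7 / 2.4242 = -0.2888
  r[W,W] = 1 (diagonal).

R is symmetric with unit diagonal. Assembling:

R = [[1, -0.0176, -0.8433],
 [-0.0176, 1, -0.2888],
 [-0.8433, -0.2888, 1]]
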